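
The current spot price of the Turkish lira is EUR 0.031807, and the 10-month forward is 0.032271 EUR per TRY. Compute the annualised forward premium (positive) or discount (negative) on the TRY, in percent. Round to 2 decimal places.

T = 10/12 years.
(F − S)/S = (0.032271 − 0.031807)/0.031807 = 0.0145880.
×(1/T) gives 1.75% p.a.

+1.75%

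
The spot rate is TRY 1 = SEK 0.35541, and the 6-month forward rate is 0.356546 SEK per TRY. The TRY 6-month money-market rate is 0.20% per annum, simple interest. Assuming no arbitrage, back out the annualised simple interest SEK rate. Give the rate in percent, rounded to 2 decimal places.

0.84%

T = 6/12 years.
F/S = 0.356546/0.35541 = 1.0031963 = (growth of SEK) / (growth of TRY).
TRY growth factor: 1 + 0.0020×6/12 = 1.001000.
So the SEK growth factor = 1.0041995.
r = (1.0041995 − 1)/(6/12) = 0.008399 → 0.84%.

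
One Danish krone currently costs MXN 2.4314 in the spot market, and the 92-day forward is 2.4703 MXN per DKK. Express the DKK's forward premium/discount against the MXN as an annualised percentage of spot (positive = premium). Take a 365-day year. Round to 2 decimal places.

+6.35%

T = 92/365 years.
DKK trades forward at +1.59990% vs spot over the period.
Per annum: 0.0159990 / (92/365) = 0.063474 = 6.35%.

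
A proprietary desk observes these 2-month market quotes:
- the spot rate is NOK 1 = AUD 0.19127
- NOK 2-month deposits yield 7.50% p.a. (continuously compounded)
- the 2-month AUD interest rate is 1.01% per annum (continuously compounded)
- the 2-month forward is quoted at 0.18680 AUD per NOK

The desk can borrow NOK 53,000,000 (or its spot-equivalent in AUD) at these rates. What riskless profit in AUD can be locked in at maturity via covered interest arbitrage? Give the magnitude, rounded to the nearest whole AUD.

AUD 129,457

T = 2/12 years.
Keep in NOK, deliver into the forward: 53,000,000·1.0125784515·0.18680 = AUD 10,024,931.70.
Swap to AUD now, deposit: 53,000,000·0.19127·1.0016847509 = AUD 10,154,388.84.
The quoted forward undervalues NOK, so borrow NOK, convert to AUD at spot, deposit the AUD at 1.01%, and buy NOK forward at 0.18680 to cover the loan.
Profit = 10,154,388.84 − 10,024,931.70 = AUD 129,457.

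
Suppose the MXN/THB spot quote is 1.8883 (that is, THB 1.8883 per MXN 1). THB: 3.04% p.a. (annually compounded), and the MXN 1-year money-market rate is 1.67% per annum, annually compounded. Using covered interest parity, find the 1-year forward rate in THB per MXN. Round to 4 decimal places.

1.9137

T = 1 year.
Growth of 1 THB over T: (1 + 0.0304)^1 = 1.030400.
MXN growth factor: (1 + 0.0167)^1 = 1.016700.
So F = 1.8883 × 1.030400 / 1.016700 = 1.913745 (THB/MXN).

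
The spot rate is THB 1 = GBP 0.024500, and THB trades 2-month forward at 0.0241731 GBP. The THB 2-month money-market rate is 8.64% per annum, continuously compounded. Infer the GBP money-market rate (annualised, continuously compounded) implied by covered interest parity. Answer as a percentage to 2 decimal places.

0.58%

T = 2/12 years.
CIP gives F = S · g_GBP/g_THB, so g_GBP/g_THB = 0.0241731/0.0245 = 0.9866571.
The THB side grows by e^(0.0864×2/12) = 1.0145042.
So the GBP growth factor = 1.0009678.
r = ln(1.0009678)/(2/12) = 0.005804 → 0.58%.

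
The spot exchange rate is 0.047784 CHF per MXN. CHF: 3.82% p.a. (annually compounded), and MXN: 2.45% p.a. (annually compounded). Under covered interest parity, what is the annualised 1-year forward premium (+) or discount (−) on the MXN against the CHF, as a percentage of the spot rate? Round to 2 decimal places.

T = 1 year.
F = S · g_CHF/g_MXN = 0.047784 × 1.038200/1.024500 = 0.048422986.
Annualised premium = (F − S)/S × (1/T) = (0.048422986 − 0.047784)/0.047784 ÷ 1 = 1.34%.

+1.34%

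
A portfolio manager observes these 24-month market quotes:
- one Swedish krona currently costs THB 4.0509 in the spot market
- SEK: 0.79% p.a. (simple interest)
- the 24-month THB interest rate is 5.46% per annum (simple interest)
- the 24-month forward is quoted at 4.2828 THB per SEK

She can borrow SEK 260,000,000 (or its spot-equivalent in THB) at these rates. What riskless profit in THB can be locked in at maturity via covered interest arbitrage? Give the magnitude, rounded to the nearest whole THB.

THB 37,125,410

T = 2 years.
Keep in SEK, deliver into the forward: 260,000,000·1.015800·4.2828 = THB 1,131,121,742.40.
Swap to THB now, deposit: 260,000,000·4.0509·1.109200 = THB 1,168,247,152.80.
The quoted forward undervalues SEK, so borrow SEK, convert to THB at spot, deposit the THB at 5.46%, and buy SEK forward at 4.2828 to cover the loan.
Arbitrage profit = |1,131,121,742.40 − 1,168,247,152.80| = THB 37,125,410.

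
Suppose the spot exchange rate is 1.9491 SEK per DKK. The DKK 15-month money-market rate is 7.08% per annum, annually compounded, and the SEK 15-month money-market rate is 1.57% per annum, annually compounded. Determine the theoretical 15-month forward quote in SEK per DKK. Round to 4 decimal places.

1.8245

T = 15/12 years.
SEK growth factor: (1 + 0.0157)^(15/12) = 1.0196634.
DKK growth factor: (1 + 0.0708)^(15/12) = 1.0892698.
So F = 1.9491 × 1.0196634 / 1.0892698 = 1.824549 (SEK/DKK).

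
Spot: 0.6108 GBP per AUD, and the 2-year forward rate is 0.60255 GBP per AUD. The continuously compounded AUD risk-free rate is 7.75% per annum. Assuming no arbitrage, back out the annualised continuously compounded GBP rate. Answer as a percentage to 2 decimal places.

T = 2 years.
CIP gives F = S · g_GBP/g_AUD, so g_GBP/g_AUD = 0.60255/0.6108 = 0.9864931.
AUD growth factor: e^(0.0775×2) = 1.167658.
Hence g_GBP = 1.1518866.
r = ln(1.1518866)/2 = 0.070701 → 7.07%.

7.07%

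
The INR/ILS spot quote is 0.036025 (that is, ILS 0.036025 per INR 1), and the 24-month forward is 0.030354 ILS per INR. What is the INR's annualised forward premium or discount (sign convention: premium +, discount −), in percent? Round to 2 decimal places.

T = 2 years.
Period premium: (0.030354 − 0.036025)/0.036025 = -0.1574185.
Per annum: -0.1574185 / 2 = -0.078709 = -7.87%.

-7.87%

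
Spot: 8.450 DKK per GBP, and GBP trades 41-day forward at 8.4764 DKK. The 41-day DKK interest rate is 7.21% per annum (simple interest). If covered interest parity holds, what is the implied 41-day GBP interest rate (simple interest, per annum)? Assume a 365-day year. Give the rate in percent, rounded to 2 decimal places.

4.41%

T = 41/365 years.
CIP gives F = S · g_DKK/g_GBP, so g_DKK/g_GBP = 8.4764/8.45 = 1.0031243.
DKK growth factor: 1 + 0.0721×41/365 = 1.0080989.
That pins the GBP growth at 1.0049591.
r = (1.0049591 − 1)/(41/365) = 0.044148 → 4.41%.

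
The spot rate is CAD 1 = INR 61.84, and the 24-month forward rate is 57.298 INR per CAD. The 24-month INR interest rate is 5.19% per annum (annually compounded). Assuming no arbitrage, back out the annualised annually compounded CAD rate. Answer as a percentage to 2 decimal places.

9.28%

T = 2 years.
F/S = 57.298/61.84 = 0.9265524 = (growth of INR) / (growth of CAD).
INR growth factor: (1 + 0.0519)^2 = 1.1064936.
Hence g_CAD = 1.1942051.
Annualise: 1.1942051^(1/2) − 1 = 0.092797 = 9.28%.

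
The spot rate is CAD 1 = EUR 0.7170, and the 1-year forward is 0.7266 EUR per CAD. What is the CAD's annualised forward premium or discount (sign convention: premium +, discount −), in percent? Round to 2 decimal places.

+1.34%

T = 1 year.
(F − S)/S = (0.7266 − 0.717)/0.717 = 0.0133891.
Annualise by dividing by T: 0.0133891 / 1 = 0.013389 → 1.34%.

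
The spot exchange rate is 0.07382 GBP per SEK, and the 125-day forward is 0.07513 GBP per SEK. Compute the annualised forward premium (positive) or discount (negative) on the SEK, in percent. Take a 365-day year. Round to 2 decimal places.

+5.18%

T = 125/365 years.
SEK trades forward at +1.77459% vs spot over the period.
Per annum: 0.0177459 / (125/365) = 0.051818 = 5.18%.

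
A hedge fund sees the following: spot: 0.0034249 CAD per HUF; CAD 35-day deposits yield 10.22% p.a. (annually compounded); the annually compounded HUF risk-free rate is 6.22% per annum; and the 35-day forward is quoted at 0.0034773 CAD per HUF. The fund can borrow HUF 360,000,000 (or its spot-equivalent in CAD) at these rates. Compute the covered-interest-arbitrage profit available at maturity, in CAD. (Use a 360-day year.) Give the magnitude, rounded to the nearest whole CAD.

CAD 14,510

T = 35/360 years.
Invest the HUF and cover forward: 360,000,000 × 1.005883848 × 0.0034773 = CAD 1,259,193.57.
Convert at spot and invest in CAD: 360,000,000 × 0.0034249 × 1.00950541 = CAD 1,244,683.83.
The quoted forward overvalues HUF, so borrow CAD, buy HUF at spot, deposit the HUF at 6.22%, and sell the proceeds forward at 0.0034773.
Profit = 1,259,193.57 − 1,244,683.83 = CAD 14,510.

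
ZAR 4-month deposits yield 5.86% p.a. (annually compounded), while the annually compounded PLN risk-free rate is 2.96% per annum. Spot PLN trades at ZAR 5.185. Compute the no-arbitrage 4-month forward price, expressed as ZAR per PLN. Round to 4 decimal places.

T = 4/12 years.
Growth of 1 ZAR over T: (1 + 0.0586)^(4/12) = 1.0191637.
Growth of 1 PLN over T: (1 + 0.0296)^(4/12) = 1.0097709.
So F = 5.185 × 1.0191637 / 1.0097709 = 5.233230 (ZAR/PLN).

5.2332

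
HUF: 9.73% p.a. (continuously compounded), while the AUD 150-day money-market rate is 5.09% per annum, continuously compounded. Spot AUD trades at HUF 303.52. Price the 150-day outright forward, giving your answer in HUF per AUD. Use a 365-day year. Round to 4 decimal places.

309.3632

T = 150/365 years.
Growth of 1 HUF over T: e^(0.0973×150/365) = 1.040796517.
AUD growth factor: e^(0.0509×150/365) = 1.021138119.
Forward (HUF per AUD) = 303.52 × 1.040796517 / 1.021138119 = 309.363203.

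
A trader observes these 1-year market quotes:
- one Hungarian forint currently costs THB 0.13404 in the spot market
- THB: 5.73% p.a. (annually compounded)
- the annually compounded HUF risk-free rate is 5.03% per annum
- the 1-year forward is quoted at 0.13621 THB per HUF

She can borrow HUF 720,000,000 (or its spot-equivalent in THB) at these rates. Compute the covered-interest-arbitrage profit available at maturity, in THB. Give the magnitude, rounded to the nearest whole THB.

THB 965,427

T = 1 year.
Invest the HUF and cover forward: 720,000,000 × 1.050300 × 0.13621 = THB 103,004,181.36.
Convert at spot and invest in THB: 720,000,000 × 0.13404 × 1.057300 = THB 102,038,754.24.
The quoted forward overvalues HUF, so borrow THB, buy HUF at spot, deposit the HUF at 5.03%, and sell the proceeds forward at 0.13621.
The gap between the two covered legs is THB 965,427.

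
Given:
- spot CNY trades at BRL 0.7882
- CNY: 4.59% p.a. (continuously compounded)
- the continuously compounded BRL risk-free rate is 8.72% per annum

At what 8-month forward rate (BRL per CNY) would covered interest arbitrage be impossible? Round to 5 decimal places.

T = 8/12 years.
BRL accumulates by e^(0.0872×8/12) = 1.0598563.
Growth of 1 CNY over T: e^(0.0459×8/12) = 1.031073.
Forward (BRL per CNY) = 0.7882 × 1.0598563 / 1.031073 = 0.8102033.

0.81020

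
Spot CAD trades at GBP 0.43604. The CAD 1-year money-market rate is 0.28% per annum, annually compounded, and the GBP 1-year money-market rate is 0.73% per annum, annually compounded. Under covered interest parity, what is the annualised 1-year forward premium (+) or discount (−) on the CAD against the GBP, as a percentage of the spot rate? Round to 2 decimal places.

+0.45%

T = 1 year.
CIP forward (GBP per CAD) = 0.43604 × 1.007300/1.002800 = 0.43799670.
(F − S)/S ÷ T = (0.43799670 − 0.43604)/0.43604/1 = 0.004487 → 0.45%.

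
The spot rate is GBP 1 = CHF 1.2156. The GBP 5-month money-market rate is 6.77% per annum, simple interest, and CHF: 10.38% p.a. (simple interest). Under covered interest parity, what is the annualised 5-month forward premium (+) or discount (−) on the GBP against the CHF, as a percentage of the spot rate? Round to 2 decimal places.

+3.51%

T = 5/12 years.
No-arbitrage forward: 1.2156 × 1.043250 / 1.0282083 = 1.2333831 CHF/GBP.
(F − S)/S ÷ T = (1.2333831 − 1.2156)/1.2156/(5/12) = 0.035110 → 3.51%.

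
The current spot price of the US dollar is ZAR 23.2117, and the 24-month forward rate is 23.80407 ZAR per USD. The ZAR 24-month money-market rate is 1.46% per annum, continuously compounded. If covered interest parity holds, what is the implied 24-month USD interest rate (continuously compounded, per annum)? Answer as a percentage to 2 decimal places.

0.20%

T = 2 years.
F/S = 23.80407/23.2117 = 1.0255203 = (growth of ZAR) / (growth of USD).
The ZAR side grows by e^(0.0146×2) = 1.0296305.
Hence g_USD = 1.0040079.
Take logs: ln 1.0040079 / 2 = 0.002000, so 0.20%.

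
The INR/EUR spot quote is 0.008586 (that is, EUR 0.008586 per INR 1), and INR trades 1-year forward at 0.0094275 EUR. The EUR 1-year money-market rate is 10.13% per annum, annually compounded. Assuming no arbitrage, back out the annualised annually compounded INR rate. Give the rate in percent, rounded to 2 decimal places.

0.30%

T = 1 year.
By CIP, F/S equals the EUR-to-INR growth ratio: 0.0094275/0.008586 = 1.0980084.
EUR growth factor: (1 + 0.1013)^1 = 1.101300.
Hence g_INR = 1.0029978.
Annualise: 1.0029978^(1/1) − 1 = 0.002998 = 0.30%.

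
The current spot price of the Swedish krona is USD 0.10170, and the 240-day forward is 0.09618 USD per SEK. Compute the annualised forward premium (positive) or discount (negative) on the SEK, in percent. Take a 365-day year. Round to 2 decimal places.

-8.25%

T = 240/365 years.
SEK trades forward at -5.42773% vs spot over the period.
Per annum: -0.0542773 / (240/365) = -0.082547 = -8.25%.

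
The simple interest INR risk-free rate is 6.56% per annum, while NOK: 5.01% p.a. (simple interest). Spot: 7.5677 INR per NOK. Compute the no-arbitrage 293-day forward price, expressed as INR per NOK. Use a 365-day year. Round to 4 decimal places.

7.6582

T = 293/365 years.
INR growth factor: 1 + 0.0656×293/365 = 1.0526597.
Growth of 1 NOK over T: 1 + 0.0501×293/365 = 1.0402173.
CIP: F = S · (grow INR)/(grow NOK) = 7.5677 × 1.0526597/1.0402173 = 7.658220 INR per NOK.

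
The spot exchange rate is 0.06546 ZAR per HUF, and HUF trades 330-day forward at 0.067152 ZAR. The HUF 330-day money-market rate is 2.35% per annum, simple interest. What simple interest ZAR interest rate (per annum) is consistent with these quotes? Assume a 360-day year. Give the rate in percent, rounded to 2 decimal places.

5.23%

T = 330/360 years.
CIP gives F = S · g_ZAR/g_HUF, so g_ZAR/g_HUF = 0.067152/0.06546 = 1.0258478.
The HUF side grows by 1 + 0.0235×330/360 = 1.0215417.
Hence g_ZAR = 1.0479463.
r = (1.0479463 − 1)/(330/360) = 0.052305 → 5.23%.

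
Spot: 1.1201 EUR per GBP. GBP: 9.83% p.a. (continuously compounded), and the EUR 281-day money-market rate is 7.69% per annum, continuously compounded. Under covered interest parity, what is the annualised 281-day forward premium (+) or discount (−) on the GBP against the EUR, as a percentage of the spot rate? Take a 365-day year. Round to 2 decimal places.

T = 281/365 years.
F = S · g_EUR/g_GBP = 1.1201 × 1.060990/1.0786147 = 1.1017974.
(F − S)/S ÷ T = (1.1017974 − 1.1201)/1.1201/(281/365) = -0.021225 → -2.12%.

-2.12%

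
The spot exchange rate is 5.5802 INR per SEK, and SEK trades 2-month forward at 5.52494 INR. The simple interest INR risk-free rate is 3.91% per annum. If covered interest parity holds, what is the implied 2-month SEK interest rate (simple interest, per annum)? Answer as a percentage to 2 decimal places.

T = 2/12 years.
CIP gives F = S · g_INR/g_SEK, so g_INR/g_SEK = 5.52494/5.5802 = 0.9900971.
INR growth factor: 1 + 0.0391×2/12 = 1.0065167.
That pins the SEK growth at 1.0165838.
r = (1.0165838 − 1)/(2/12) = 0.099503 → 9.95%.

9.95%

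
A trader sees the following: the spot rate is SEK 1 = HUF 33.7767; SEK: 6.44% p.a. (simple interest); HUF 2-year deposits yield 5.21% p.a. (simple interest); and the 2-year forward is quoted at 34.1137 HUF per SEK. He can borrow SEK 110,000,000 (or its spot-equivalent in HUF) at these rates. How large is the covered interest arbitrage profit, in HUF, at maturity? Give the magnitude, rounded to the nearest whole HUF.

HUF 133,244,366

T = 2 years.
Invest the SEK and cover forward: 110,000,000 × 1.128800 × 34.1137 = HUF 4,235,829,901.60.
Convert at spot and invest in HUF: 110,000,000 × 33.7767 × 1.104200 = HUF 4,102,585,535.40.
The quoted forward overvalues SEK, so borrow HUF, buy SEK at spot, deposit the SEK at 6.44%, and sell the proceeds forward at 34.1137.
Arbitrage profit = |4,235,829,901.60 − 4,102,585,535.40| = HUF 133,244,366.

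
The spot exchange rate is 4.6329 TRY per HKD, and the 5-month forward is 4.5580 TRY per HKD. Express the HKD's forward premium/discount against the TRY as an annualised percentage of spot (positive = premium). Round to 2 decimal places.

-3.88%

T = 5/12 years.
(F − S)/S = (4.5580 − 4.6329)/4.6329 = -0.0161670.
Annualise by dividing by T: -0.0161670 / (5/12) = -0.038801 → -3.88%.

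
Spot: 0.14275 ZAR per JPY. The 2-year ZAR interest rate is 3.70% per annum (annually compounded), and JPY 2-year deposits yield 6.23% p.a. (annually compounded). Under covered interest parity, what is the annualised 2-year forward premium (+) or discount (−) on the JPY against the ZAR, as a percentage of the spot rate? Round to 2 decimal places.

-2.35%

T = 2 years.
No-arbitrage forward: 0.14275 × 1.075369 / 1.1284813 = 0.13603143 ZAR/JPY.
Annualised premium = (F − S)/S × (1/T) = (0.13603143 − 0.14275)/0.14275 ÷ 2 = -2.35%.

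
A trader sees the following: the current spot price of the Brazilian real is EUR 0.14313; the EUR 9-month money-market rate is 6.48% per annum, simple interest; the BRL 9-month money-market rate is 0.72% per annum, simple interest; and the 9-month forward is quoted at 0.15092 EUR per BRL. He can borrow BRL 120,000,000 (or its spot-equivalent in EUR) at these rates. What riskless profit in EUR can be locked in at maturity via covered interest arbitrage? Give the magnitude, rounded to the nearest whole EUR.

T = 9/12 years.
Invest the BRL and cover forward: 120,000,000 × 1.005400 × 0.15092 = EUR 18,208,196.16.
Convert at spot and invest in EUR: 120,000,000 × 0.14313 × 1.048600 = EUR 18,010,334.16.
The quoted forward overvalues BRL, so borrow EUR, buy BRL at spot, deposit the BRL at 0.72%, and sell the proceeds forward at 0.15092.
The gap between the two covered legs is EUR 197,862.

EUR 197,862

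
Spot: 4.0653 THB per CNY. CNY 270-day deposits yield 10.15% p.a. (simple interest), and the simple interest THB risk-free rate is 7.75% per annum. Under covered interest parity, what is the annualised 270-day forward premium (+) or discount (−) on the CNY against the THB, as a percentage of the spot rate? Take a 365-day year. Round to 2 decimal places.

T = 270/365 years.
F = S · g_THB/g_CNY = 4.0653 × 1.0573288/1.0750822 = 3.9981676.
Annualised premium = (F − S)/S × (1/T) = (3.9981676 − 4.0653)/4.0653 ÷ (270/365) = -2.23%.

-2.23%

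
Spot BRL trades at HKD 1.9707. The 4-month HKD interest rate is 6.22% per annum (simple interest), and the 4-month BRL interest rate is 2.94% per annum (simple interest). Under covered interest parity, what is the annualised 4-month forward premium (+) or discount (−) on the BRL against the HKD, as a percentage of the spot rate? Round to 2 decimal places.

T = 4/12 years.
No-arbitrage forward: 1.9707 × 1.0207333 / 1.009800 = 1.9920372 HKD/BRL.
(F − S)/S ÷ T = (1.9920372 − 1.9707)/1.9707/(4/12) = 0.032482 → 3.25%.

+3.25%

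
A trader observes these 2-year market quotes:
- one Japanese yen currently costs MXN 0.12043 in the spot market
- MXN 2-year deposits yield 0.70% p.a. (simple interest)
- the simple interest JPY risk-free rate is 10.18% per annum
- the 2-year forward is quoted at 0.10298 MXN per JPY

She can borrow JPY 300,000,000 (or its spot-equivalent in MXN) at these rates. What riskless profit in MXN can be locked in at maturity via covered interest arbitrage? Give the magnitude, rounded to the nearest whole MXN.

MXN 549,212

T = 2 years.
Route A — deposit JPY, sell forward: 300,000,000 × 1.203600 × 0.10298 = MXN 37,184,018.40.
Route B — convert at spot, deposit MXN: 300,000,000 × 0.12043 × 1.014000 = MXN 36,634,806.00.
The quoted forward overvalues JPY, so borrow MXN, buy JPY at spot, deposit the JPY at 10.18%, and sell the proceeds forward at 0.10298.
Arbitrage profit = |37,184,018.40 − 36,634,806.00| = MXN 549,212.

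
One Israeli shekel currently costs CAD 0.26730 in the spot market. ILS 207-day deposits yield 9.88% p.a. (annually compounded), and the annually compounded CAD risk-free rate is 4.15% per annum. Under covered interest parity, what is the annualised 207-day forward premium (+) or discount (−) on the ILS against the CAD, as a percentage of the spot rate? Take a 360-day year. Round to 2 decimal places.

-5.27%

T = 207/360 years.
CIP forward (CAD per ILS) = 0.2673 × 1.0236561/1.0556701 = 0.25919392.
(F − S)/S ÷ T = (0.25919392 − 0.2673)/0.2673/(207/360) = -0.052740 → -5.27%.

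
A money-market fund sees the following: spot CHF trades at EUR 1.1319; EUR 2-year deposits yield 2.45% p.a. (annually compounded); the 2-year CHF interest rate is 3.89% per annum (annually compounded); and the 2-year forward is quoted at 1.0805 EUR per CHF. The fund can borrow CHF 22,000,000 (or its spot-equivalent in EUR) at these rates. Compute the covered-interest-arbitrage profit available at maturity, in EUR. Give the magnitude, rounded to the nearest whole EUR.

T = 2 years.
Keep in CHF, deliver into the forward: 22,000,000·1.07931321·1.0805 = EUR 25,656,354.31.
Swap to EUR now, deposit: 22,000,000·1.1319·1.04960025 = EUR 26,136,935.51.
The quoted forward undervalues CHF, so borrow CHF, convert to EUR at spot, deposit the EUR at 2.45%, and buy CHF forward at 1.0805 to cover the loan.
Profit = 26,136,935.51 − 25,656,354.31 = EUR 480,581.

EUR 480,581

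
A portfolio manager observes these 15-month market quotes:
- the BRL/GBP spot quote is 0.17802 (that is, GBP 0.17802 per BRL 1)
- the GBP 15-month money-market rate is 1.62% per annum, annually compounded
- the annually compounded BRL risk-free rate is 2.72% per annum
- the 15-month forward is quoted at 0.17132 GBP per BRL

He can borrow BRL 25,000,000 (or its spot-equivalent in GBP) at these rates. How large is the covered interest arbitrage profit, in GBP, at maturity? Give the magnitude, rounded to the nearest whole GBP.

T = 15/12 years.
Invest the BRL and cover forward: 25,000,000 × 1.034114823 × 0.17132 = GBP 4,429,113.79.
Convert at spot and invest in GBP: 25,000,000 × 0.17802 × 1.020290841 = GBP 4,540,804.39.
The quoted forward undervalues BRL, so borrow BRL, convert to GBP at spot, deposit the GBP at 1.62%, and buy BRL forward at 0.17132 to cover the loan.
Profit = 4,540,804.39 − 4,429,113.79 = GBP 111,691.

GBP 111,691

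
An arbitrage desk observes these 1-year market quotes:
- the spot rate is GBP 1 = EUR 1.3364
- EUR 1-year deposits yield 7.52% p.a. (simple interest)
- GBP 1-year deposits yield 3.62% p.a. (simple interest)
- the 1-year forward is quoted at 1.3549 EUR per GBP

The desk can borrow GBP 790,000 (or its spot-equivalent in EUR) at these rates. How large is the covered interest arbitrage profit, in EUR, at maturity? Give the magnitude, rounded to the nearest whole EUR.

EUR 26,030

T = 1 year.
Route A — deposit GBP, sell forward: 790,000 × 1.036200 × 1.3549 = EUR 1,109,118.43.
Route B — convert at spot, deposit EUR: 790,000 × 1.3364 × 1.075200 = EUR 1,135,148.85.
The quoted forward undervalues GBP, so borrow GBP, convert to EUR at spot, deposit the EUR at 7.52%, and buy GBP forward at 1.3549 to cover the loan.
Arbitrage profit = |1,109,118.43 − 1,135,148.85| = EUR 26,030.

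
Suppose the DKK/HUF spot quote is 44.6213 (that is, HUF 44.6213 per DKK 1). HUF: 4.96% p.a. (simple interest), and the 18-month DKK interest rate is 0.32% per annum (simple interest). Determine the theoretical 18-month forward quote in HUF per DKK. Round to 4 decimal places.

47.7121

T = 18/12 years.
HUF accumulates by 1 + 0.0496×18/12 = 1.074400.
Growth of 1 DKK over T: 1 + 0.0032×18/12 = 1.004800.
Forward (HUF per DKK) = 44.6213 × 1.074400 / 1.004800 = 47.712107.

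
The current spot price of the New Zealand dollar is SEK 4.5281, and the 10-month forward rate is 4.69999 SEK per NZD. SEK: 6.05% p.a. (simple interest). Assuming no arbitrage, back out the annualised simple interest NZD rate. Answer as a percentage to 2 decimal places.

1.44%

T = 10/12 years.
By CIP, F/S equals the SEK-to-NZD growth ratio: 4.69999/4.5281 = 1.0379607.
The SEK side grows by 1 + 0.0605×10/12 = 1.0504167.
Hence g_NZD = 1.0120005.
r = (1.0120005 − 1)/(10/12) = 0.014401 → 1.44%.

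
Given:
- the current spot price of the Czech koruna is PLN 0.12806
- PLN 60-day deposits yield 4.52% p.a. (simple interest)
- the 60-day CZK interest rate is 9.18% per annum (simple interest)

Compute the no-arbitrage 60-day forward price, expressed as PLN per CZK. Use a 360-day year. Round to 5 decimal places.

0.12708

T = 60/360 years.
Growth of 1 PLN over T: 1 + 0.0452×60/360 = 1.0075333.
Growth of 1 CZK over T: 1 + 0.0918×60/360 = 1.015300.
Forward (PLN per CZK) = 0.12806 × 1.0075333 / 1.015300 = 0.1270804.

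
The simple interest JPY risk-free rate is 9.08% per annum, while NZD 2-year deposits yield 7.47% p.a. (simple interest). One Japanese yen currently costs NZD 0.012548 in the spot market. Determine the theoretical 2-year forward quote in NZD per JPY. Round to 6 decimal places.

0.012206

T = 2 years.
NZD growth factor: 1 + 0.0747×2 = 1.149400.
JPY growth factor: 1 + 0.0908×2 = 1.181600.
CIP: F = S · (grow NZD)/(grow JPY) = 0.012548 × 1.149400/1.181600 = 0.01220605 NZD per JPY.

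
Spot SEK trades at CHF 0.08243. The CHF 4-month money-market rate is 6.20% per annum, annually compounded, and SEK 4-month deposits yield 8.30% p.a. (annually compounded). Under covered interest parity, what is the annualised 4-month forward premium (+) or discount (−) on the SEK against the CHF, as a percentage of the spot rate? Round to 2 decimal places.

T = 4/12 years.
No-arbitrage forward: 0.08243 × 1.0202537 / 1.0269347 = 0.08189373 CHF/SEK.
(F − S)/S ÷ T = (0.08189373 − 0.08243)/0.08243/(4/12) = -0.019517 → -1.95%.

-1.95%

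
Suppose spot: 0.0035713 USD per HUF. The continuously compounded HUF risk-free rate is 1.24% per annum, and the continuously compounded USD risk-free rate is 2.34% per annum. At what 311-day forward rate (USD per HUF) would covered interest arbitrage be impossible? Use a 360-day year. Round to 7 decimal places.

T = 311/360 years.
USD accumulates by e^(0.0234×311/360) = 1.0204207.
Growth of 1 HUF over T: e^(0.0124×311/360) = 1.0107698.
CIP: F = S · (grow USD)/(grow HUF) = 0.0035713 × 1.0204207/1.0107698 = 0.003605399 USD per HUF.

0.0036054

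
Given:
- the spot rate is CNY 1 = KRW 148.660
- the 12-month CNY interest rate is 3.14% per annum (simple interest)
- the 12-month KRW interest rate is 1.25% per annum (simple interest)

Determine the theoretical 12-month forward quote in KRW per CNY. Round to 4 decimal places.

145.9359

T = 1 year.
Growth of 1 KRW over T: 1 + 0.0125×1 = 1.012500.
CNY growth factor: 1 + 0.0314×1 = 1.031400.
So F = 148.66 × 1.012500 / 1.031400 = 145.935864 (KRW/CNY).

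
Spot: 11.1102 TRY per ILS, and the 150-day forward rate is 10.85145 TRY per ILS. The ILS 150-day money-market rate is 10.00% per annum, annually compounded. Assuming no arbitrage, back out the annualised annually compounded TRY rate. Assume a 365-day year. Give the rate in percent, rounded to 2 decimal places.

3.87%

T = 150/365 years.
CIP gives F = S · g_TRY/g_ILS, so g_TRY/g_ILS = 10.85145/11.1102 = 0.9767106.
ILS growth factor: (1 + 0.1000)^(150/365) = 1.0399458.
Hence g_TRY = 1.0157261.
r = 1.0157261^(365/150) − 1 = 0.038699 → 3.87%.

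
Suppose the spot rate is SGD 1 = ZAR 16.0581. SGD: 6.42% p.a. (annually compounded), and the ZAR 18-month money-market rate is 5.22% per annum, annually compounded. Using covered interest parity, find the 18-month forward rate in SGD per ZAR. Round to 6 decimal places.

T = 18/12 years.
ZAR growth factor: (1 + 0.0522)^(18/12) = 1.0793131.
SGD growth factor: (1 + 0.0642)^(18/12) = 1.0978295.
CIP: F = S · (grow ZAR)/(grow SGD) = 16.0581 × 1.0793131/1.0978295 = 15.78726 ZAR per SGD.
Invert for SGD per ZAR: 1 / 15.78726 = 0.063342.

0.063342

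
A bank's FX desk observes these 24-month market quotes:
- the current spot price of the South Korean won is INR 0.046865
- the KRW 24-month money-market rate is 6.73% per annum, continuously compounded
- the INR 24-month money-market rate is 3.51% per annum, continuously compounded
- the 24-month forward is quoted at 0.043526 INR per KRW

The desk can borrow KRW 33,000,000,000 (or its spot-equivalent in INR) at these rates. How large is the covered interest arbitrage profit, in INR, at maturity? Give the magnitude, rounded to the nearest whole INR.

T = 2 years.
Invest the KRW and cover forward: 33,000,000,000 × 1.144079061188 × 0.043526 = INR 1,643,307,112.17.
Convert at spot and invest in INR: 33,000,000,000 × 0.046865 × 1.072722704342 = INR 1,659,013,934.79.
The quoted forward undervalues KRW, so borrow KRW, convert to INR at spot, deposit the INR at 3.51%, and buy KRW forward at 0.043526 to cover the loan.
The gap between the two covered legs is INR 15,706,823.

INR 15,706,823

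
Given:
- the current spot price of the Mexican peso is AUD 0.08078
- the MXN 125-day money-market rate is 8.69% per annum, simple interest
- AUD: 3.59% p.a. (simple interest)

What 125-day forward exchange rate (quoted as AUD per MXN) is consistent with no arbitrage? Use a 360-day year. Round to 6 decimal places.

0.079391

T = 125/360 years.
AUD growth factor: 1 + 0.0359×125/360 = 1.0124653.
MXN accumulates by 1 + 0.0869×125/360 = 1.0301736.
Forward (AUD per MXN) = 0.08078 × 1.0124653 / 1.0301736 = 0.07939142.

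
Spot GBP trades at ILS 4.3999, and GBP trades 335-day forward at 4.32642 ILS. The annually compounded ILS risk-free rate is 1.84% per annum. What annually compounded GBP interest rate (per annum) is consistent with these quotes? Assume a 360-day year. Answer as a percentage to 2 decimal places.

T = 335/360 years.
CIP gives F = S · g_ILS/g_GBP, so g_ILS/g_GBP = 4.32642/4.3999 = 0.9832996.
The ILS side grows by (1 + 0.0184)^(335/360) = 1.0171114.
So the GBP growth factor = 1.0343861.
Annualise: 1.0343861^(360/335) − 1 = 0.036999 = 3.70%.

3.70%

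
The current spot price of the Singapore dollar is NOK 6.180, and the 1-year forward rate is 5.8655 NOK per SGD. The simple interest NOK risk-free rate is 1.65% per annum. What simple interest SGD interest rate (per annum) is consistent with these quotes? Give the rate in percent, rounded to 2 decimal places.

7.10%

T = 1 year.
By CIP, F/S equals the NOK-to-SGD growth ratio: 5.8655/6.18 = 0.9491100.
NOK growth factor: 1 + 0.0165×1 = 1.016500.
That pins the SGD growth at 1.0710034.
r = (1.0710034 − 1)/1 = 0.071003 → 7.10%.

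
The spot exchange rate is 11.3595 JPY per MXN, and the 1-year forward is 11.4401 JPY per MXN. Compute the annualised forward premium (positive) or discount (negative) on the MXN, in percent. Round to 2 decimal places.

+0.71%

T = 1 year.
(F − S)/S = (11.4401 − 11.3595)/11.3595 = 0.0070954.
Per annum: 0.0070954 / 1 = 0.007095 = 0.71%.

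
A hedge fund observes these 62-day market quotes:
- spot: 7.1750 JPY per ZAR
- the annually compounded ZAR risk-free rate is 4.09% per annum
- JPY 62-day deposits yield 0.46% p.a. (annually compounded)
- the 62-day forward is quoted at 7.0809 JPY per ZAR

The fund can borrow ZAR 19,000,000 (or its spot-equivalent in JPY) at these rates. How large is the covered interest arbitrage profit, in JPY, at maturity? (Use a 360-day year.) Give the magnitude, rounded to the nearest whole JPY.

JPY 963,684

T = 62/360 years.
Route A — deposit ZAR, sell forward: 19,000,000 × 1.00692753753 × 7.0809 = JPY 135,469,110.81.
Route B — convert at spot, deposit JPY: 19,000,000 × 7.1750 × 1.00079071813 = JPY 136,432,794.65.
The quoted forward undervalues ZAR, so borrow ZAR, convert to JPY at spot, deposit the JPY at 0.46%, and buy ZAR forward at 7.0809 to cover the loan.
The gap between the two covered legs is JPY 963,684.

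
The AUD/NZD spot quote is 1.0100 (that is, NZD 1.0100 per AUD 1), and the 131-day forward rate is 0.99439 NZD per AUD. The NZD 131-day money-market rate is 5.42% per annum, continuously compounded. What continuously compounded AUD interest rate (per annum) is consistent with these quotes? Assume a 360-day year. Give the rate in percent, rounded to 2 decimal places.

9.70%

T = 131/360 years.
By CIP, F/S equals the NZD-to-AUD growth ratio: 0.99439/1.01 = 0.9845446.
The NZD side grows by e^(0.0542×131/360) = 1.0199186.
Hence g_AUD = 1.0359293.
Take logs: ln 1.0359293 / (131/360) = 0.097005, so 9.70%.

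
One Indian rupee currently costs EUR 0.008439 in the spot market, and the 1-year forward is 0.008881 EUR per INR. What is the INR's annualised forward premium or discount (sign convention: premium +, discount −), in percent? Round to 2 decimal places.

T = 1 year.
Period premium: (0.008881 − 0.008439)/0.008439 = 0.0523759.
Per annum: 0.0523759 / 1 = 0.052376 = 5.24%.

+5.24%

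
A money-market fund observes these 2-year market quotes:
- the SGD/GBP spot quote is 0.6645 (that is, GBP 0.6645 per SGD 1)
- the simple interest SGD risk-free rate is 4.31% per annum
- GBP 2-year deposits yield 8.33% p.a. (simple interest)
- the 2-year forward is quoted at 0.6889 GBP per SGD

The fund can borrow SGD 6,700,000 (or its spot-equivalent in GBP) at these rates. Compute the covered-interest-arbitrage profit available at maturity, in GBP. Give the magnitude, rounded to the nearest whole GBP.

T = 2 years.
Invest the SGD and cover forward: 6,700,000 × 1.086200 × 0.6889 = GBP 5,013,497.31.
Convert at spot and invest in GBP: 6,700,000 × 0.6645 × 1.166600 = GBP 5,193,878.19.
The quoted forward undervalues SGD, so borrow SGD, convert to GBP at spot, deposit the GBP at 8.33%, and buy SGD forward at 0.6889 to cover the loan.
The gap between the two covered legs is GBP 180,381.

GBP 180,381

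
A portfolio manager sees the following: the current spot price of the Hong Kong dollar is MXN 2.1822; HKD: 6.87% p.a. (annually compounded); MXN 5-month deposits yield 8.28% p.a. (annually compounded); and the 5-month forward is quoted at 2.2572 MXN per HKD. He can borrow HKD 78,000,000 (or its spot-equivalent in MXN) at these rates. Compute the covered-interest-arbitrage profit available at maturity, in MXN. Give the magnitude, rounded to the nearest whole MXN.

T = 5/12 years.
Keep in HKD, deliver into the forward: 78,000,000·1.02807134382·2.2572 = MXN 181,003,885.71.
Swap to MXN now, deposit: 78,000,000·2.1822·1.03370139642 = MXN 175,947,968.61.
The quoted forward overvalues HKD, so borrow MXN, buy HKD at spot, deposit the HKD at 6.87%, and sell the proceeds forward at 2.2572.
The gap between the two covered legs is MXN 5,055,917.

MXN 5,055,917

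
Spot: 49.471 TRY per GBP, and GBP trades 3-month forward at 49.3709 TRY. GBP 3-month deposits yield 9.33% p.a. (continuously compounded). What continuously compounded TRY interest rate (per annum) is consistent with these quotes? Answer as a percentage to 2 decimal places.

T = 3/12 years.
CIP gives F = S · g_TRY/g_GBP, so g_TRY/g_GBP = 49.3709/49.471 = 0.9979766.
The GBP side grows by e^(0.0933×3/12) = 1.0235992.
That pins the TRY growth at 1.021528.
Take logs: ln 1.021528 / (3/12) = 0.085198, so 8.52%.

8.52%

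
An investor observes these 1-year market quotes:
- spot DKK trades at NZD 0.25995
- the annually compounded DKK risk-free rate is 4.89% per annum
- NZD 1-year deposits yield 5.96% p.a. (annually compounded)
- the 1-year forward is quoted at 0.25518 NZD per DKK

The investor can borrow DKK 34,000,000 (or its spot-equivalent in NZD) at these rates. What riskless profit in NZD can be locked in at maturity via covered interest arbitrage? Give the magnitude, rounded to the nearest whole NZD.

NZD 264,680

T = 1 year.
Keep in DKK, deliver into the forward: 34,000,000·1.048900·0.25518 = NZD 9,100,382.27.
Swap to NZD now, deposit: 34,000,000·0.25995·1.059600 = NZD 9,365,062.68.
The quoted forward undervalues DKK, so borrow DKK, convert to NZD at spot, deposit the NZD at 5.96%, and buy DKK forward at 0.25518 to cover the loan.
Arbitrage profit = |9,100,382.27 − 9,365,062.68| = NZD 264,680.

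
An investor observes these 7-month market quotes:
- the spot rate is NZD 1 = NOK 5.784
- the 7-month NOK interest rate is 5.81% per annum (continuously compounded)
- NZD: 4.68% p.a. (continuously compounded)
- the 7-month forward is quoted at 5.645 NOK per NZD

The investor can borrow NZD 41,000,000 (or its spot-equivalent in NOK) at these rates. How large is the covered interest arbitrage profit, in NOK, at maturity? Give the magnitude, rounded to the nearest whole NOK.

T = 7/12 years.
Keep in NZD, deliver into the forward: 41,000,000·1.02767605934·5.645 = NOK 237,850,485.55.
Swap to NOK now, deposit: 41,000,000·5.784·1.0344725328 = NOK 245,318,954.32.
The quoted forward undervalues NZD, so borrow NZD, convert to NOK at spot, deposit the NOK at 5.81%, and buy NZD forward at 5.645 to cover the loan.
Profit = 245,318,954.32 − 237,850,485.55 = NOK 7,468,469.

NOK 7,468,469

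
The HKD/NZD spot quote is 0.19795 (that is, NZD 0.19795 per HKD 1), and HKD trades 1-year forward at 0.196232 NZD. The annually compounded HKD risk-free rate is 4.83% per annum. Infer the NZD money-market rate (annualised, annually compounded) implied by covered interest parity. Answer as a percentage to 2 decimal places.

3.92%

T = 1 year.
By CIP, F/S equals the NZD-to-HKD growth ratio: 0.196232/0.19795 = 0.9913210.
The HKD side grows by (1 + 0.0483)^1 = 1.048300.
Hence g_NZD = 1.0392018.
r = 1.0392018^(1/1) − 1 = 0.039202 → 3.92%.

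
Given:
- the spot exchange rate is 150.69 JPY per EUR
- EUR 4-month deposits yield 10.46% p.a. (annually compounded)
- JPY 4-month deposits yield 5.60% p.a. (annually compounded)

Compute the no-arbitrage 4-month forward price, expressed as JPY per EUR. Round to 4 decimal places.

148.4468

T = 4/12 years.
JPY growth factor: (1 + 0.0560)^(4/12) = 1.018328674.
EUR accumulates by (1 + 0.1046)^(4/12) = 1.03371705.
Forward (JPY per EUR) = 150.69 × 1.018328674 / 1.03371705 = 148.446761.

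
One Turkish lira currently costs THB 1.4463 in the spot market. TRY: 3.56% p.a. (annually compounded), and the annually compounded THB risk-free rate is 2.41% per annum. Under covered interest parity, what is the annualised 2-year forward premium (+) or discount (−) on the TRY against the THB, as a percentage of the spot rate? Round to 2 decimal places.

-1.10%

T = 2 years.
No-arbitrage forward: 1.4463 × 1.0487808 / 1.0724674 = 1.4143569 THB/TRY.
Annualised premium = (F − S)/S × (1/T) = (1.4143569 − 1.4463)/1.4463 ÷ 2 = -1.10%.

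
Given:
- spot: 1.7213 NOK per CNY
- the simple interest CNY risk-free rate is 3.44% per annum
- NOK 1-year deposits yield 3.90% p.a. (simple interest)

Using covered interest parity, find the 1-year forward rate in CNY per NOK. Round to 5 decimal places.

T = 1 year.
NOK growth factor: 1 + 0.0390×1 = 1.039000.
Growth of 1 CNY over T: 1 + 0.0344×1 = 1.034400.
CIP: F = S · (grow NOK)/(grow CNY) = 1.7213 × 1.039000/1.034400 = 1.728955 NOK per CNY.
Quoted the other way: 1/1.728955 = 0.57838 CNY per NOK.

0.57838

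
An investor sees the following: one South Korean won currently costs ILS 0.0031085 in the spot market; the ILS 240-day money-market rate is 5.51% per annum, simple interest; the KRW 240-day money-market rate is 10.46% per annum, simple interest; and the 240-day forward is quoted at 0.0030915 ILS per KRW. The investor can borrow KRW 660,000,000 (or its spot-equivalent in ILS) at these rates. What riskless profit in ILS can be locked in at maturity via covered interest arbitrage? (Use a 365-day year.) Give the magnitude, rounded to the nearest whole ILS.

T = 240/365 years.
Invest the KRW and cover forward: 660,000,000 × 1.068778082 × 0.0030915 = ILS 2,180,724.11.
Convert at spot and invest in ILS: 660,000,000 × 0.0031085 × 1.036230137 = ILS 2,125,940.11.
The quoted forward overvalues KRW, so borrow ILS, buy KRW at spot, deposit the KRW at 10.46%, and sell the proceeds forward at 0.0030915.
Profit = 2,180,724.11 − 2,125,940.11 = ILS 54,784.

ILS 54,784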